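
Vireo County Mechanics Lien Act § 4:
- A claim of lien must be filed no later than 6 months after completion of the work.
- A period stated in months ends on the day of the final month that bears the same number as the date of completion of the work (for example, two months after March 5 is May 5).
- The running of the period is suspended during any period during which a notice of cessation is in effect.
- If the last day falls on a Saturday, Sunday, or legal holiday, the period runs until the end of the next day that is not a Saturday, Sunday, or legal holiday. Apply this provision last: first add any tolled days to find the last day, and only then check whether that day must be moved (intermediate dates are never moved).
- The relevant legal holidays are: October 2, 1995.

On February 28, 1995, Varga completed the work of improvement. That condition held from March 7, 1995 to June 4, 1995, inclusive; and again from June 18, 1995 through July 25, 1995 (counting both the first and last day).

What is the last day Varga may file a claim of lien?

January 3, 1996

6 months after February 28, 1995 is August 28, 1995.
From March 7, 1995 through June 4, 1995 inclusive is 90 days; tolling adds 90 days: August 28, 1995 + 90 days = November 26, 1995.
From June 18, 1995 through July 25, 1995 inclusive is 38 days; tolling adds 38 days: November 26, 1995 + 38 days = January 3, 1996.
January 3, 1996 is a Wednesday and not a legal holiday, so no extension applies.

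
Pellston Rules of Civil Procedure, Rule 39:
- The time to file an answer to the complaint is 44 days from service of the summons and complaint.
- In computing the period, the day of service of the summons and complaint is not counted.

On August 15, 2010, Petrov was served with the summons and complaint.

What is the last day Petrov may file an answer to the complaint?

44 days after August 15, 2010 is September 28, 2010.

September 28, 2010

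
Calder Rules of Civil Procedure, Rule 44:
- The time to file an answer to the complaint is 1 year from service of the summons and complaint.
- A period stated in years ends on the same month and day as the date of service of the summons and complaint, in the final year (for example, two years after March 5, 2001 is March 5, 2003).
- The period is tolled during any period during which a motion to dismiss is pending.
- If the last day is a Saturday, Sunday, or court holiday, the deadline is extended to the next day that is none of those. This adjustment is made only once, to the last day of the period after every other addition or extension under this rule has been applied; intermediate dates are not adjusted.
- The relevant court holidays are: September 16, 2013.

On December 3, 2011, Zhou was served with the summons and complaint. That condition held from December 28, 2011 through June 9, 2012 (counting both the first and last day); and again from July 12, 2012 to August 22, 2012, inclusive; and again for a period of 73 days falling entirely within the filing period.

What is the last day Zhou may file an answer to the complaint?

September 9, 2013

1 year after December 3, 2011 is December 3, 2012.
From December 28, 2011 through June 9, 2012 inclusive is 165 days; tolling adds 165 days: December 3, 2012 + 165 days = May 17, 2013.
From July 12, 2012 through August 22, 2012 inclusive is 42 days; tolling adds 42 days: May 17, 2013 + 42 days = June 28, 2013.
Tolling adds 73 days: June 28, 2013 + 73 days = September 9, 2013.
September 9, 2013 is a Monday and not a court holiday, so no extension applies.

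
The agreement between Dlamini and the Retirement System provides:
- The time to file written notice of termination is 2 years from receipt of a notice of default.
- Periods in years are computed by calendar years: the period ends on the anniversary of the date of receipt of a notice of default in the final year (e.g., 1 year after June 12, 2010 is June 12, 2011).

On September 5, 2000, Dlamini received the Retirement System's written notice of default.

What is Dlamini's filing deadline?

2 years after September 5, 2000 is September 5, 2002.

September 5, 2002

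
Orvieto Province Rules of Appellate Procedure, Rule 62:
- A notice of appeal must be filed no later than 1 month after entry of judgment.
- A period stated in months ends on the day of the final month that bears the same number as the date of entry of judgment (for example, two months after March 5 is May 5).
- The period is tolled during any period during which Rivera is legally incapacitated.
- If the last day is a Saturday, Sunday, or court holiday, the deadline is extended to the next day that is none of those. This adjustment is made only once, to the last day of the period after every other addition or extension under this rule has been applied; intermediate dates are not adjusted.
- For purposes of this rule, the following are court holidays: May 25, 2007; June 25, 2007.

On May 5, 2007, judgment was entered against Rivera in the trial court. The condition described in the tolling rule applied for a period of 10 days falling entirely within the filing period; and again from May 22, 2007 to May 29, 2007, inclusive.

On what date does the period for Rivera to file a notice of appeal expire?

1 month after May 5, 2007 is June 5, 2007.
Tolling adds 10 days: June 5, 2007 + 10 days = June 15, 2007.
From May 22, 2007 through May 29, 2007 inclusive is 8 days; tolling adds 8 days: June 15, 2007 + 8 days = June 23, 2007.
June 23, 2007 is Saturday; June 24, 2007 is Sunday; June 25, 2007 is a listed holiday. The next qualifying day is June 26, 2007.

June 26, 2007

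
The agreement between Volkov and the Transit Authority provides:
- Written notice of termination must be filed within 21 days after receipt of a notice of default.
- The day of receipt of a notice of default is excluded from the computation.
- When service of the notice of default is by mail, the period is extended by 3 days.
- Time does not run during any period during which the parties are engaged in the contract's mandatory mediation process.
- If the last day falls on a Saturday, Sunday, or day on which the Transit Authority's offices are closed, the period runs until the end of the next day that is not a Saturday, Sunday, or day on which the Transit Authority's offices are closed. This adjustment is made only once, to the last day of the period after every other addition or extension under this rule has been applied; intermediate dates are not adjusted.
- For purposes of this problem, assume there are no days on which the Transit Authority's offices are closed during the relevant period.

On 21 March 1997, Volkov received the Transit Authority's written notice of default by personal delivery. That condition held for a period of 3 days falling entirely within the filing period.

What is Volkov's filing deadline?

April 14, 1997

21 days after 21 March 1997 is April 11, 1997.
Service was not by mail, so no mail extension applies.
Tolling adds 3 days: April 11, 1997 + 3 days = April 14, 1997.
April 14, 1997 is a Monday and not a day on which the Transit Authority's offices are closed, so no extension applies.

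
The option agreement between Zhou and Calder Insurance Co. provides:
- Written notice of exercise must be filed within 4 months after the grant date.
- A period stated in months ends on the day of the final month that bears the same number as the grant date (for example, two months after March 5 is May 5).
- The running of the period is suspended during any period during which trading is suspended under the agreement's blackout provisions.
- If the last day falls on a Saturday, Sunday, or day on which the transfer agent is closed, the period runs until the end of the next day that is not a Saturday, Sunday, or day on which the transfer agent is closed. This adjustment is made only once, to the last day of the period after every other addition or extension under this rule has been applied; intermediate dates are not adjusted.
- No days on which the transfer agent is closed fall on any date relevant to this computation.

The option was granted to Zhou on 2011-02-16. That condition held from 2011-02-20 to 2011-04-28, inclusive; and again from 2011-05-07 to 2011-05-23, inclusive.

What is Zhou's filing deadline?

September 9, 2011

4 months after 2011-02-16 is June 16, 2011.
From February 20, 2011 through April 28, 2011 inclusive is 68 days; tolling adds 68 days: June 16, 2011 + 68 days = August 23, 2011.
From May 7, 2011 through May 23, 2011 inclusive is 17 days; tolling adds 17 days: August 23, 2011 + 17 days = September 9, 2011.
September 9, 2011 is a Friday and not a day on which the transfer agent is closed, so no extension applies.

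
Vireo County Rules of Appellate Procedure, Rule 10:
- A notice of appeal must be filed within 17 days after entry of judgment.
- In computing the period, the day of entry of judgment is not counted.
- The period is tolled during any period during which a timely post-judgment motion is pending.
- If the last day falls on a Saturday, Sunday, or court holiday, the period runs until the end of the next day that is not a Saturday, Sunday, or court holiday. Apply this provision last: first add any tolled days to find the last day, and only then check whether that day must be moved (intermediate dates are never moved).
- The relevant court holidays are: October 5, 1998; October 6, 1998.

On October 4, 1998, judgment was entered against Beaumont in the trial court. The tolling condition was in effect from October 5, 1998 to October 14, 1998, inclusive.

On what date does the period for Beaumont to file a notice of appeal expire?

November 2, 1998

17 days after October 4, 1998 is October 21, 1998.
From October 5, 1998 through October 14, 1998 inclusive is 10 days; tolling adds 10 days: October 21, 1998 + 10 days = October 31, 1998.
October 31, 1998 is Saturday; November 1, 1998 is Sunday. The next qualifying day is November 2, 1998.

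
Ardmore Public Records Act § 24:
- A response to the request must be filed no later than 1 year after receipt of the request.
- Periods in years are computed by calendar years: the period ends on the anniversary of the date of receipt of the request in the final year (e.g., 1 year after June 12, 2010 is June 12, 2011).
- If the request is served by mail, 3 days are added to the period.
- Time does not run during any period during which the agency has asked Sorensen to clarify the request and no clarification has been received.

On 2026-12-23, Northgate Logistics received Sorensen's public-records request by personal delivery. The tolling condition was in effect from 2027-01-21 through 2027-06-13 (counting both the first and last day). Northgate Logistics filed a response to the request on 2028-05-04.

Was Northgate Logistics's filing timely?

Yes

1 year after 2026-12-23 is December 23, 2027.
Service was not by mail, so no mail extension applies.
From January 21, 2027 through June 13, 2027 inclusive is 144 days; tolling adds 144 days: December 23, 2027 + 144 days = May 15, 2028.
The deadline is May 15, 2028; the filing on May 4, 2028 is on or before that date.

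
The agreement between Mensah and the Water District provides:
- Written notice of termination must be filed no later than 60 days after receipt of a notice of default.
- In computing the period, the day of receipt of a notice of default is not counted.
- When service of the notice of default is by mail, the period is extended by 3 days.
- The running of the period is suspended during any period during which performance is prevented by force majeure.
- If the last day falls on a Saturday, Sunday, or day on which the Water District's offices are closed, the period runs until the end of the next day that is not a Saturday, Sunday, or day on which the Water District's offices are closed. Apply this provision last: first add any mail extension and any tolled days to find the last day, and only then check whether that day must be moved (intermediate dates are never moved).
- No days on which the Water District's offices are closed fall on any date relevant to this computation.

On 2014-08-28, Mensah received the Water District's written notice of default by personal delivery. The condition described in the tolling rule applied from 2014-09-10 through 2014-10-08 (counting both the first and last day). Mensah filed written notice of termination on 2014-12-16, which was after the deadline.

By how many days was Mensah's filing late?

21 days

60 days after 2014-08-28 is October 27, 2014.
Service was not by mail, so no mail extension applies.
From September 10, 2014 through October 8, 2014 inclusive is 29 days; tolling adds 29 days: October 27, 2014 + 29 days = November 25, 2014.
November 25, 2014 is a Tuesday and not a day on which the Water District's offices are closed, so no extension applies.
The deadline is November 25, 2014; from November 25, 2014 to December 16, 2014 is 21 days.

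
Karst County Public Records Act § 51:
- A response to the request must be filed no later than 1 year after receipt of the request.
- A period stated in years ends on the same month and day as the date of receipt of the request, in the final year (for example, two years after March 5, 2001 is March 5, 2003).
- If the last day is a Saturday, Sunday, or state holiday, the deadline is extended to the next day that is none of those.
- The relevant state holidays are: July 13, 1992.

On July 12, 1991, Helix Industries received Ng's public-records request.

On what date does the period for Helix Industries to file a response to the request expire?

July 14, 1992

1 year after July 12, 1991 is July 12, 1992.
July 12, 1992 is Sunday; July 13, 1992 is a listed holiday. The next qualifying day is July 14, 1992.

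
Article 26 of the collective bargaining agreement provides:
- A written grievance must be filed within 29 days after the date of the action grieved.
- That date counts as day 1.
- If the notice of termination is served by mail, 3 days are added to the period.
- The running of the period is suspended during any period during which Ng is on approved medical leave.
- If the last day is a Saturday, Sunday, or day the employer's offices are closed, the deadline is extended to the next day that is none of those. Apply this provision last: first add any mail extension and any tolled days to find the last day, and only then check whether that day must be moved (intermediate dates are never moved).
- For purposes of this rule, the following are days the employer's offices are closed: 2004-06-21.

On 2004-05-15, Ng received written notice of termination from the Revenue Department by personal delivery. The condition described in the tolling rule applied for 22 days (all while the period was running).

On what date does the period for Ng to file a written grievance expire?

Counting 2004-05-15 as day 1, day 29 is June 12, 2004.
Service was not by mail, so no mail extension applies.
Tolling adds 22 days: June 12, 2004 + 22 days = July 4, 2004.
July 4, 2004 is Sunday. The next qualifying day is July 5, 2004.

July 5, 2004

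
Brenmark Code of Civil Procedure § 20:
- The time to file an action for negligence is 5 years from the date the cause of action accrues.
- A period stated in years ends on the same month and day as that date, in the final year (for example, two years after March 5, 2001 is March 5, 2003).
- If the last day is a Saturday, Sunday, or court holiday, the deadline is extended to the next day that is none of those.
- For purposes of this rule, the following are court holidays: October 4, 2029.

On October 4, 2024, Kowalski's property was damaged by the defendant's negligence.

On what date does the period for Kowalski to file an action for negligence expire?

5 years after October 4, 2024 is October 4, 2029.
October 4, 2029 is a listed holiday. The next qualifying day is October 5, 2029.

October 5, 2029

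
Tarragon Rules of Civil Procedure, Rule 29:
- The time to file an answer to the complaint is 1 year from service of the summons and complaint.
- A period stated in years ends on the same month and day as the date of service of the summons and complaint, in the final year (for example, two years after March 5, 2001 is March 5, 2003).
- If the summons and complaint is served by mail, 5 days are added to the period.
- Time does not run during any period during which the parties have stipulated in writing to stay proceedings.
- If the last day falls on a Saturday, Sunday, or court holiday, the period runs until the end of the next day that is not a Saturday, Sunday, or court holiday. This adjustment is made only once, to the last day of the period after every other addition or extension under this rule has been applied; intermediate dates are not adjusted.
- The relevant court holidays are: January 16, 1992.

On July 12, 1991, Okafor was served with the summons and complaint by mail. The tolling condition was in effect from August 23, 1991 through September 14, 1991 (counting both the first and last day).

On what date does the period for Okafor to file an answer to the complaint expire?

1 year after July 12, 1991 is July 12, 1992.
Service was by mail, adding 5 days: July 12, 1992 + 5 days = July 17, 1992.
From August 23, 1991 through September 14, 1991 inclusive is 23 days; tolling adds 23 days: July 17, 1992 + 23 days = August 9, 1992.
August 9, 1992 is Sunday. The next qualifying day is August 10, 1992.

August 10, 1992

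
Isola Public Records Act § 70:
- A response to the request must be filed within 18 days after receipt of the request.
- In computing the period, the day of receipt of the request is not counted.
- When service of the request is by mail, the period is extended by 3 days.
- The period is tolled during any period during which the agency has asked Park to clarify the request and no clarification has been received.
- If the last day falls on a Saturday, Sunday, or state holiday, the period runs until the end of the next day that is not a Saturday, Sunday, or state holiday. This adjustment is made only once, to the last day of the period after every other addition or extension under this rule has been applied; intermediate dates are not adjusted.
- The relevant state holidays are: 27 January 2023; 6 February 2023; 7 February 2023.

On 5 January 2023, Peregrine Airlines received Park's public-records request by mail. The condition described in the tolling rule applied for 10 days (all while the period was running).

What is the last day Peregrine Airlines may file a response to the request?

February 8, 2023

18 days after 5 January 2023 is January 23, 2023.
Service was by mail, adding 3 days: January 23, 2023 + 3 days = January 26, 2023.
Tolling adds 10 days: January 26, 2023 + 10 days = February 5, 2023.
February 5, 2023 is Sunday; February 6, 2023 is a listed holiday; February 7, 2023 is a listed holiday. The next qualifying day is February 8, 2023.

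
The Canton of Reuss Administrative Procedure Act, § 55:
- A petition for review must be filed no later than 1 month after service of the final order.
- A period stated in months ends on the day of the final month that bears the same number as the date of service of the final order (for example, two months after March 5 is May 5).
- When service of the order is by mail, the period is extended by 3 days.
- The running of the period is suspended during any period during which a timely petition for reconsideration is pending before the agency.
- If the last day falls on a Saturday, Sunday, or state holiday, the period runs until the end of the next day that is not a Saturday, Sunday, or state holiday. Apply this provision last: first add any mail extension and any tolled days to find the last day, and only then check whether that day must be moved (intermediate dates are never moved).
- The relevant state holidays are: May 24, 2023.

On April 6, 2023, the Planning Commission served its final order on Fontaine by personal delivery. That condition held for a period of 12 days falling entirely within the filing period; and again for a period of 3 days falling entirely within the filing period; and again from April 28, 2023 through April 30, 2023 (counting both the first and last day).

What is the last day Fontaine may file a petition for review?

1 month after April 6, 2023 is May 6, 2023.
Service was not by mail, so no mail extension applies.
Tolling adds 12 days: May 6, 2023 + 12 days = May 18, 2023.
Tolling adds 3 days: May 18, 2023 + 3 days = May 21, 2023.
From April 28, 2023 through April 30, 2023 inclusive is 3 days; tolling adds 3 days: May 21, 2023 + 3 days = May 24, 2023.
May 24, 2023 is a listed holiday. The next qualifying day is May 25, 2023.

May 25, 2023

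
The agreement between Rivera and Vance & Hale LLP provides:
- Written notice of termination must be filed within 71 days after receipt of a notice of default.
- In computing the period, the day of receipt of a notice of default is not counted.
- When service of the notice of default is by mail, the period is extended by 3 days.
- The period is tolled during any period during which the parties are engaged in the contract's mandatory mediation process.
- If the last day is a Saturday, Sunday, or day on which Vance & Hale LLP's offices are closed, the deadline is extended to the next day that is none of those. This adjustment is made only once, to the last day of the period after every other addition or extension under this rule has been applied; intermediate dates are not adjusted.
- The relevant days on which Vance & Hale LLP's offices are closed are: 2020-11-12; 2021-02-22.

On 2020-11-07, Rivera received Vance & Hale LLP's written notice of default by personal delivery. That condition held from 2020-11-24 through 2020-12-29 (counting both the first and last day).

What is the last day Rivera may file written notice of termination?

February 23, 2021

71 days after 2020-11-07 is January 17, 2021.
Service was not by mail, so no mail extension applies.
From November 24, 2020 through December 29, 2020 inclusive is 36 days; tolling adds 36 days: January 17, 2021 + 36 days = February 22, 2021.
February 22, 2021 is a listed holiday. The next qualifying day is February 23, 2021.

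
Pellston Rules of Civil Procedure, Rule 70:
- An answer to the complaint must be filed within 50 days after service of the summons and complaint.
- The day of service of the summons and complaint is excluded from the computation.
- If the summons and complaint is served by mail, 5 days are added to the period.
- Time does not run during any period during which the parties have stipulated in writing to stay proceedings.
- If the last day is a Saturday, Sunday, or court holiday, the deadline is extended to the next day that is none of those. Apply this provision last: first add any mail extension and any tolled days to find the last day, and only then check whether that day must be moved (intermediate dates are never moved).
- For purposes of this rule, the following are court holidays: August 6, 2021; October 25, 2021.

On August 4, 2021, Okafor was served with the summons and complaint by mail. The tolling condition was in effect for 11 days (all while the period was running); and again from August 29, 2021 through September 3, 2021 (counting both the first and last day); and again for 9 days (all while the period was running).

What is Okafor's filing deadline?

October 26, 2021

50 days after August 4, 2021 is September 23, 2021.
Service was by mail, adding 5 days: September 23, 2021 + 5 days = September 28, 2021.
Tolling adds 11 days: September 28, 2021 + 11 days = October 9, 2021.
From August 29, 2021 through September 3, 2021 inclusive is 6 days; tolling adds 6 days: October 9, 2021 + 6 days = October 15, 2021.
Tolling adds 9 days: October 15, 2021 + 9 days = October 24, 2021.
October 24, 2021 is Sunday; October 25, 2021 is a listed holiday. The next qualifying day is October 26, 2021.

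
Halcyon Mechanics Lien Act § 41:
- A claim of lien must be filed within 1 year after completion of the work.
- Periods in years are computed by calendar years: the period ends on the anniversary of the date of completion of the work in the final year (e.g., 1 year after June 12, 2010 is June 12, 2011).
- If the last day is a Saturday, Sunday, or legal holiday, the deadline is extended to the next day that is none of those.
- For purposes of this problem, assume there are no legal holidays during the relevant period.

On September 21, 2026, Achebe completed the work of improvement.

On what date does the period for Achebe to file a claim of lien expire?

1 year after September 21, 2026 is September 21, 2027.
September 21, 2027 is a Tuesday and not a legal holiday, so no extension applies.

September 21, 2027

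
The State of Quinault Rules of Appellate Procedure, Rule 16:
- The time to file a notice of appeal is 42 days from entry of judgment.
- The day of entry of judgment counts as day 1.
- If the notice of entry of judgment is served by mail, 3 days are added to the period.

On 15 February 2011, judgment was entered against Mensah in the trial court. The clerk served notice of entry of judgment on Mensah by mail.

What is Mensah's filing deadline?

March 31, 2011

Counting 15 February 2011 as day 1, day 42 is March 28, 2011.
Service was by mail, adding 3 days: March 28, 2011 + 3 days = March 31, 2011.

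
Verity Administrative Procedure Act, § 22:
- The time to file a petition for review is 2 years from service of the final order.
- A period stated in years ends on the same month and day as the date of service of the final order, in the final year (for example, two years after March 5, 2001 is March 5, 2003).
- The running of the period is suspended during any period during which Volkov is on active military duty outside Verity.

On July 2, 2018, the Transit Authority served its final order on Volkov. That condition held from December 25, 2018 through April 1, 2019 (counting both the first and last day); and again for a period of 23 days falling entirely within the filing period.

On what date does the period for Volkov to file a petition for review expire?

October 31, 2020

2 years after July 2, 2018 is July 2, 2020.
From December 25, 2018 through April 1, 2019 inclusive is 98 days; tolling adds 98 days: July 2, 2020 + 98 days = October 8, 2020.
Tolling adds 23 days: October 8, 2020 + 23 days = October 31, 2020.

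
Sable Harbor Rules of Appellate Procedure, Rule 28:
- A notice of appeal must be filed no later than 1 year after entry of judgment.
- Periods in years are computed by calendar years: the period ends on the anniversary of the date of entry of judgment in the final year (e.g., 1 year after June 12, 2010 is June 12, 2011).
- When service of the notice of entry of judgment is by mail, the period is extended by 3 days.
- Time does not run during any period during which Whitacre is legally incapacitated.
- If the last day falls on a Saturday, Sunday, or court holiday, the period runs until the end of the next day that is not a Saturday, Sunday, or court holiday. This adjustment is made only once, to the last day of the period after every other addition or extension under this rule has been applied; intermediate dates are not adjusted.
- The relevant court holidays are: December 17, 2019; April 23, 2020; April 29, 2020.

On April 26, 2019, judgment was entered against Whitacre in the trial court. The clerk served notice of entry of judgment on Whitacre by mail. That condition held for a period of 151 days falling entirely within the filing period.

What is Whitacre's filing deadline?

1 year after April 26, 2019 is April 26, 2020.
Service was by mail, adding 3 days: April 26, 2020 + 3 days = April 29, 2020.
Tolling adds 151 days: April 29, 2020 + 151 days = September 27, 2020.
September 27, 2020 is Sunday. The next qualifying day is September 28, 2020.

September 28, 2020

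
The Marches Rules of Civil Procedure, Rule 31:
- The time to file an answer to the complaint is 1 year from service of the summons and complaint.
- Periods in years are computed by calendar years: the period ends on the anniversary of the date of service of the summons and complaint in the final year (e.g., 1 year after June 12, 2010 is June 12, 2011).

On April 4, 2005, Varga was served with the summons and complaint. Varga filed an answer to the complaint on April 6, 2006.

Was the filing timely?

No

1 year after April 4, 2005 is April 4, 2006.
The deadline is April 4, 2006; the filing on April 6, 2006 is after that date.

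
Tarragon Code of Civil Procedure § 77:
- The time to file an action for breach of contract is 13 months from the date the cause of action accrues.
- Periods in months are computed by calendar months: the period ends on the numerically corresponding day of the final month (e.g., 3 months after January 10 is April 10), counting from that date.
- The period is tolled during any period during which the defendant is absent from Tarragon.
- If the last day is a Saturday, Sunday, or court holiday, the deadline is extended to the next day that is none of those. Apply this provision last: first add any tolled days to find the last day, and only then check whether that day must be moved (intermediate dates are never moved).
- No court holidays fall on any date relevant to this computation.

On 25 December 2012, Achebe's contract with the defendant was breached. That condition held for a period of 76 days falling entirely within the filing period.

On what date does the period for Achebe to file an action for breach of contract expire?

April 11, 2014

13 months after 25 December 2012 is January 25, 2014.
Tolling adds 76 days: January 25, 2014 + 76 days = April 11, 2014.
April 11, 2014 is a Friday and not a court holiday, so no extension applies.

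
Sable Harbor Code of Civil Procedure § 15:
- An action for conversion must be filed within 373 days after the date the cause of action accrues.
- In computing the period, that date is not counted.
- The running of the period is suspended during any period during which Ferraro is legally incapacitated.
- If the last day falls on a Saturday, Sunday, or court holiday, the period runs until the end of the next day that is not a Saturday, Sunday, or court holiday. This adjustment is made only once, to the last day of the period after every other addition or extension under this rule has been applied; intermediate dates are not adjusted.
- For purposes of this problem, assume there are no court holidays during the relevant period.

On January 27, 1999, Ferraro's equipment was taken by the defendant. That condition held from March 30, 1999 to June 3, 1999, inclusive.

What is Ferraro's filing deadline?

373 days after January 27, 1999 is February 4, 2000.
From March 30, 1999 through June 3, 1999 inclusive is 66 days; tolling adds 66 days: February 4, 2000 + 66 days = April 10, 2000.
April 10, 2000 is a Monday and not a court holiday, so no extension applies.

April 10, 2000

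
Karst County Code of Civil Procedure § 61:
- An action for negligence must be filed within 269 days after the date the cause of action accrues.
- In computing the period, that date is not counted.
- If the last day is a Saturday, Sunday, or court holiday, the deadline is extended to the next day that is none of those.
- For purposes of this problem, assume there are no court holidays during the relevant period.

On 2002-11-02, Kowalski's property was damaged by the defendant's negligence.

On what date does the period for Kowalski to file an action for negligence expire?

July 29, 2003

269 days after 2002-11-02 is July 29, 2003.
July 29, 2003 is a Tuesday and not a court holiday, so no extension applies.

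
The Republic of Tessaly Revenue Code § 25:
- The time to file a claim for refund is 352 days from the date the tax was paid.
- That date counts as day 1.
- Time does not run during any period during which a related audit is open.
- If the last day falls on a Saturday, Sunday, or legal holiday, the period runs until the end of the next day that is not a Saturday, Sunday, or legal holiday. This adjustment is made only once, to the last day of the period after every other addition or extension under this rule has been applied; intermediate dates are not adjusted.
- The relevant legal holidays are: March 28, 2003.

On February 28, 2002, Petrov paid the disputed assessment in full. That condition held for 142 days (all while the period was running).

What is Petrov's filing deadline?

Counting February 28, 2002 as day 1, day 352 is February 14, 2003.
Tolling adds 142 days: February 14, 2003 + 142 days = July 6, 2003.
July 6, 2003 is Sunday. The next qualifying day is July 7, 2003.

July 7, 2003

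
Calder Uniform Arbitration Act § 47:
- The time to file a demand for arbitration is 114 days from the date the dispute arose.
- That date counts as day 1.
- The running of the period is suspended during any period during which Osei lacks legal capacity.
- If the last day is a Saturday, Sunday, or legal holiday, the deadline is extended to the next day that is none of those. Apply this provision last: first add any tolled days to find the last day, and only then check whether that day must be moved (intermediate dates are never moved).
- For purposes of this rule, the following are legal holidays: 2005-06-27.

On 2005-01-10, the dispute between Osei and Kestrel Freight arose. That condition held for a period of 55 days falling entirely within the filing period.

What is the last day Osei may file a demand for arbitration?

June 28, 2005

Counting 2005-01-10 as day 1, day 114 is May 3, 2005.
Tolling adds 55 days: May 3, 2005 + 55 days = June 27, 2005.
June 27, 2005 is a listed holiday. The next qualifying day is June 28, 2005.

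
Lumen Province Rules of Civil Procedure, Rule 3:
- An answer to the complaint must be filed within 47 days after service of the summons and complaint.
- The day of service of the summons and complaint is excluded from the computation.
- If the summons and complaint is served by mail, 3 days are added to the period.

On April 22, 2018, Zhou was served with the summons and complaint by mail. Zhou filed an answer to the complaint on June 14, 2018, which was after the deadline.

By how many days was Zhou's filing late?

3 days

47 days after April 22, 2018 is June 8, 2018.
Service was by mail, adding 3 days: June 8, 2018 + 3 days = June 11, 2018.
The deadline is June 11, 2018; from June 11, 2018 to June 14, 2018 is 3 days.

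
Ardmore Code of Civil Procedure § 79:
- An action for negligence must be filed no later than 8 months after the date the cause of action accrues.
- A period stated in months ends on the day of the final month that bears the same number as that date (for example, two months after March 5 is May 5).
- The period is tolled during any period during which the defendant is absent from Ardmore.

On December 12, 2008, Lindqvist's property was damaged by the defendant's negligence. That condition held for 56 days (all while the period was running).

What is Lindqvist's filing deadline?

October 7, 2009

8 months after December 12, 2008 is August 12, 2009.
Tolling adds 56 days: August 12, 2009 + 56 days = October 7, 2009.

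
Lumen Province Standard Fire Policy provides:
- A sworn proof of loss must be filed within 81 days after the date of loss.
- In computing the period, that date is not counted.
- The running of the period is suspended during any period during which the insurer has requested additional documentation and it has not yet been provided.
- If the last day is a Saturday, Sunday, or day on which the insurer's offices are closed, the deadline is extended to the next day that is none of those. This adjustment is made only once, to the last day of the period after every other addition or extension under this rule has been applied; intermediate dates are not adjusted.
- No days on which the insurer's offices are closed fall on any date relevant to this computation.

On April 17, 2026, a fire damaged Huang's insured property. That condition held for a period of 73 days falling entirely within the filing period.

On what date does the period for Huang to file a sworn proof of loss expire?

September 18, 2026

81 days after April 17, 2026 is July 7, 2026.
Tolling adds 73 days: July 7, 2026 + 73 days = September 18, 2026.
September 18, 2026 is a Friday and not a day on which the insurer's offices are closed, so no extension applies.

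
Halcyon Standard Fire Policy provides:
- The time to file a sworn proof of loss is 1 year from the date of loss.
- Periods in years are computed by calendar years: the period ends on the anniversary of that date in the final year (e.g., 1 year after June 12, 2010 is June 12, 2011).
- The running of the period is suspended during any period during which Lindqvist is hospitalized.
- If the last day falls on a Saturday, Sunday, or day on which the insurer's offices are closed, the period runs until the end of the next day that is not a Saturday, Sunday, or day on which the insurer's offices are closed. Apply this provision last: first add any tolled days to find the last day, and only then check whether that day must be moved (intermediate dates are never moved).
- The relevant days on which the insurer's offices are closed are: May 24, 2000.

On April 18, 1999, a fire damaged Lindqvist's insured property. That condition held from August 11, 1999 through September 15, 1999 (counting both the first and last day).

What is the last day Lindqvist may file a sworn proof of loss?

May 25, 2000

1 year after April 18, 1999 is April 18, 2000.
From August 11, 1999 through September 15, 1999 inclusive is 36 days; tolling adds 36 days: April 18, 2000 + 36 days = May 24, 2000.
May 24, 2000 is a listed holiday. The next qualifying day is May 25, 2000.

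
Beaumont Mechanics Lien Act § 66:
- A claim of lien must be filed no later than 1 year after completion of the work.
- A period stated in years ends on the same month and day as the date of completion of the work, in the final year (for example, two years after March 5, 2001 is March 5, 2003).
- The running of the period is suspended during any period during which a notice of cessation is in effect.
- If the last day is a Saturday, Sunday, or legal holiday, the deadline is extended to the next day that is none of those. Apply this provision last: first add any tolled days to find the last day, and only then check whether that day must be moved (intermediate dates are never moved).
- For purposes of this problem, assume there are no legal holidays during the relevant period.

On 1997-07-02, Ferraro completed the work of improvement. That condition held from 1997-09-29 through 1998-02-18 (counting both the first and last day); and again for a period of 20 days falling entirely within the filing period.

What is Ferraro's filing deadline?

1 year after 1997-07-02 is July 2, 1998.
From September 29, 1997 through February 18, 1998 inclusive is 143 days; tolling adds 143 days: July 2, 1998 + 143 days = November 22, 1998.
Tolling adds 20 days: November 22, 1998 + 20 days = December 12, 1998.
December 12, 1998 is Saturday; December 13, 1998 is Sunday. The next qualifying day is December 14, 1998.

December 14, 1998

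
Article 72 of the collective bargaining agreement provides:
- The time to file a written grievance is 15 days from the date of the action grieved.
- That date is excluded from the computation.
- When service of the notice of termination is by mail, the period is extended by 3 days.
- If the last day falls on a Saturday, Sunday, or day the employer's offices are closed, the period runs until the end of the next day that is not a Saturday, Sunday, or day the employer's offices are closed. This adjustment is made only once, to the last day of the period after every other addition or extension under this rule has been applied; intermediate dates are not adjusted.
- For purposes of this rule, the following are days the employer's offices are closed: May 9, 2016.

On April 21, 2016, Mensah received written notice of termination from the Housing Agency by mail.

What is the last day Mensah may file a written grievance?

May 10, 2016

15 days after April 21, 2016 is May 6, 2016.
Service was by mail, adding 3 days: May 6, 2016 + 3 days = May 9, 2016.
May 9, 2016 is a listed holiday. The next qualifying day is May 10, 2016.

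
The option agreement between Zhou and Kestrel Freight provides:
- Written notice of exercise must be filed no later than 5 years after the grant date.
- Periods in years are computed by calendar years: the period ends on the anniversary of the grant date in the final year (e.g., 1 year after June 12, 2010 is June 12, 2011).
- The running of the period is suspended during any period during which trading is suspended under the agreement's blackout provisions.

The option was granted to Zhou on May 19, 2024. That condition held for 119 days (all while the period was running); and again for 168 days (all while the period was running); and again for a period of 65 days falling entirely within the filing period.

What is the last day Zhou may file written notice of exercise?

5 years after May 19, 2024 is May 19, 2029.
Tolling adds 119 days: May 19, 2029 + 119 days = September 15, 2029.
Tolling adds 168 days: September 15, 2029 + 168 days = March 2, 2030.
Tolling adds 65 days: March 2, 2030 + 65 days = May 6, 2030.

May 6, 2030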